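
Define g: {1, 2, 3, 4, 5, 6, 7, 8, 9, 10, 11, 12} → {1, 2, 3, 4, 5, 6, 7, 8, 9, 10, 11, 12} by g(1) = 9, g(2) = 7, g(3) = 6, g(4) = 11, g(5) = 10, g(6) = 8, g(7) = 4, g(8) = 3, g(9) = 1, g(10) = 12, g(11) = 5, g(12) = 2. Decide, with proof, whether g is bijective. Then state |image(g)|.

The values 9, 7, 6, 11, 10, 8, 4, 3, 1, 12, 5, 2 are a permutation of {1, 2, 3, 4, 5, 6, 7, 8, 9, 10, 11, 12}: each element appears exactly once.
So g is injective and surjective, hence bijective.
The image of g is {1, 2, 3, 4, 5, 6, 7, 8, 9, 10, 11, 12}, which has 12 elements.

12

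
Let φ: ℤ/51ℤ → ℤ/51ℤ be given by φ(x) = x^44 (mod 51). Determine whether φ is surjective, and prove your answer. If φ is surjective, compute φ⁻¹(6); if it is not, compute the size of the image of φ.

φ(1) = 1^44 = 1.
φ(4): Repeated squaring mod 51: 4^1 ≡ 4, 4^2 ≡ 4² = 16, 4^4 ≡ 16² = 256 ≡ 1, 4^8 ≡ 1² = 1, 4^16 ≡ 1² = 1, 4^32 ≡ 1² = 1. Since 44 = 32 + 8 + 4, 4^44 ≡ 1·1·1: 1·1 = 1, then 1·1 = 1. So 4^44 ≡ 1 (mod 51).
So φ(1) = φ(4) = 1 while 1 ≠ 4, so φ is not injective.
A non-injective map from the 51-element set ℤ/51ℤ to itself takes at most 50 distinct values, so it cannot be surjective. Hence φ is not surjective.
Since φ is not surjective, we determine |image(φ)|. Computing x^44 mod 51 for each x (by repeated squaring, reducing mod 51 at every step), the values φ(0), φ(1), …, φ(50) are: 0, 1, 16, 21, 1, 4, 30, 13, 16, 33, 13, 13, 21, 1, 4, 33, 1, 34, 18, 16, 4, 18, 4, 13, 30, 16, 16, 30, 13, 4, 18, 4, 16, 18, 34, 1, 33, 4, 1, 21, 13, 13, 33, 16, 13, 30, 4, 1, 21, 16, 1.
The distinct values are {0, 1, 4, 13, 16, 18, 21, 30, 33, 34}; there are 10 of them.

10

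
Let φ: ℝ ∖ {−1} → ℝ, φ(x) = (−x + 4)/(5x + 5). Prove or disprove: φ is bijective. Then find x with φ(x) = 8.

If φ(x) = −1/5, cross-multiplying gives 5(−x + 4) = −1(5x + 5), which simplifies to 20 = −5 — false.  So −1/5 has no preimage and φ is not surjective.
Hence φ is not bijective.
Solving φ(x) = 8: cross-multiplying gives −x + 4 = 8(5x + 5), which rearranges to −41x = 36, so x = −36/41.

-36/41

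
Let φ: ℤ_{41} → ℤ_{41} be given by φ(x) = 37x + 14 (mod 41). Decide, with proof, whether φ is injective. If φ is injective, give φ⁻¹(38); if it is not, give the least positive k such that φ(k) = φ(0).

By definition, φ is injective if φ(s) = φ(t) implies s = t.
If φ(s) = φ(t), then 37s ≡ 37t (mod 41). Because gcd(37, 41) = 1, we may cancel 37 to get s ≡ t (mod 41).
So φ is injective.
We now compute 37⁻¹ mod 41 explicitly. Euclid's algorithm: 41 = 1·37 + 4, 37 = 9·4 + 1; back-substituting gives 1 = 10·37 − 9·41, so 37⁻¹ ≡ 10 (mod 41).
Since φ is injective, we find φ⁻¹(38): we need 37x ≡ 38 − 14 ≡ 24 (mod 41). Using 37⁻¹ = 10: x ≡ 10·24 = 240 = 5·41 + 35, so x = 35.
Check: φ(35) = 37·35 + 14 = 1309 = 31·41 + 38 ≡ 38 (mod 41).

35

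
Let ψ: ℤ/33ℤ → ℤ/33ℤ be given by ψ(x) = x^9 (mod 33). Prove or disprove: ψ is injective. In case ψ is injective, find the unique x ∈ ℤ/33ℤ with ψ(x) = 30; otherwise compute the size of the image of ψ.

Computing x^9 mod 33 for each x (by repeated squaring, reducing mod 33 at every step), the values ψ(0), ψ(1), …, ψ(32) are: 0, 1, 17, 15, 25, 20, 24, 19, 29, 27, 10, 11, 12, 28, 26, 3, 31, 2, 30, 7, 5, 21, 22, 23, 6, 4, 14, 9, 13, 8, 18, 16, 32.
Every element of ℤ/33ℤ appears exactly once in this list, so ψ is a bijection, and in particular injective.
Since ψ is injective, we read off the preimage of 30 from the same table: ψ(18) = 30, so ψ⁻¹(30) = 18.

18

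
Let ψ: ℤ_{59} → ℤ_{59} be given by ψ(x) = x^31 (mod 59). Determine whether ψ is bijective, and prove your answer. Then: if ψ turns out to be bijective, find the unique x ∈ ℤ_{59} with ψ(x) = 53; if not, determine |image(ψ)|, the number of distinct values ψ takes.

Since 59 is prime, the nonzero elements of ℤ_{59} form a cyclic group of order 58.
As gcd(31, 58) = 1, raising to the 31st power is a bijection on this group: if x_1^31 ≡ x_2^31 then (x_1x_2^{−1})^31 = 1, and the only element of order dividing gcd(31, 58) = 1 is 1, so x_1 = x_2.
With ψ(0) = 0 this makes ψ injective on all of ℤ_{59}, hence bijective (finite equal-size domain and codomain). In particular ψ is bijective.
Since ψ is bijective, we find the preimage of 53. The inverse of x ↦ x^31 on (ℤ_{59})^× is x ↦ x^15, because 31·15 = 465 = 8·58 + 1 ≡ 1 (mod 58) and x^{58} = 1 for x ≠ 0 (Fermat). So ψ⁻¹(53) = 53^15 mod 59.
Repeated squaring mod 59: 53^1 ≡ 53, 53^2 ≡ 53² = 2809 ≡ 36, 53^4 ≡ 36² = 1296 ≡ 57, 53^8 ≡ 57² = 3249 ≡ 4. Since 15 = 8 + 4 + 2 + 1, 53^15 ≡ 4·57·36·53: 4·57 = 228 ≡ 51, then 51·36 = 1836 ≡ 7, then 7·53 = 371 ≡ 17. So 53^15 ≡ 17 (mod 59).
Hence ψ⁻¹(53) = 17.

17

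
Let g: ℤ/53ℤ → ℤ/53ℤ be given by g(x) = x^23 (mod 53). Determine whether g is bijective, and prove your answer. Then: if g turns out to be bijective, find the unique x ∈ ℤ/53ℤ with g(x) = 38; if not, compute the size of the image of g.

Since 53 is prime, the nonzero elements of ℤ/53ℤ form a cyclic group of order 52.
As gcd(23, 52) = 1, raising to the 23rd power is a bijection on this group: if s^23 ≡ t^23 then (st^{−1})^23 = 1, and the only element of order dividing gcd(23, 52) = 1 is 1, so s = t.
With g(0) = 0 this makes g injective on all of ℤ/53ℤ, hence bijective (finite equal-size domain and codomain). In particular g is bijective.
Since g is bijective, we find the preimage of 38. The inverse of x ↦ x^23 on (ℤ/53ℤ)^× is x ↦ x^43, because 23·43 = 989 = 19·52 + 1 ≡ 1 (mod 52) and x^{52} = 1 for x ≠ 0 (Fermat). So g⁻¹(38) = 38^43 mod 53.
Repeated squaring mod 53: 38^1 ≡ 38, 38^2 ≡ 38² = 1444 ≡ 13, 38^4 ≡ 13² = 169 ≡ 10, 38^8 ≡ 10² = 100 ≡ 47, 38^16 ≡ 47² = 2209 ≡ 36, 38^32 ≡ 36² = 1296 ≡ 24. Since 43 = 32 + 8 + 2 + 1, 38^43 ≡ 24·47·13·38: 24·47 = 1128 ≡ 15, then 15·13 = 195 ≡ 36, then 36·38 = 1368 ≡ 43. So 38^43 ≡ 43 (mod 53).
Hence g⁻¹(38) = 43.

43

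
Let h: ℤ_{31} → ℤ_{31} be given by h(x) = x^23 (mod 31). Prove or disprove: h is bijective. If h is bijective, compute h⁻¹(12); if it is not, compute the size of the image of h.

Since 31 is prime, the nonzero elements of ℤ_{31} form a cyclic group of order 30.
As gcd(23, 30) = 1, raising to the 23rd power is a bijection on this group: if x_1^23 ≡ x_2^23 then (x_1x_2^{−1})^23 = 1, and the only element of order dividing gcd(23, 30) = 1 is 1, so x_1 = x_2.
With h(0) = 0 this makes h injective on all of ℤ_{31}, hence bijective (finite equal-size domain and codomain). In particular h is bijective.
Since h is bijective, we find the preimage of 12. The inverse of x ↦ x^23 on (ℤ_{31})^× is x ↦ x^17, because 23·17 = 391 = 13·30 + 1 ≡ 1 (mod 30) and x^{30} = 1 for x ≠ 0 (Fermat). So h⁻¹(12) = 12^17 mod 31.
Repeated squaring mod 31: 12^1 ≡ 12, 12^2 ≡ 12² = 144 ≡ 20, 12^4 ≡ 20² = 400 ≡ 28, 12^8 ≡ 28² = 784 ≡ 9, 12^16 ≡ 9² = 81 ≡ 19. Since 17 = 16 + 1, 12^17 ≡ 19·12: 19·12 = 228 ≡ 11. So 12^17 ≡ 11 (mod 31).
Hence h⁻¹(12) = 11.

11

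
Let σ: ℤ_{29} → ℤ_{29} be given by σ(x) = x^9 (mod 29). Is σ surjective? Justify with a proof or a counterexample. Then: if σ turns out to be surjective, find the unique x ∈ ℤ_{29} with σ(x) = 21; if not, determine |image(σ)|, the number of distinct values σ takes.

3

Since 29 is prime, the nonzero elements of ℤ_{29} form a cyclic group of order 28.
As gcd(9, 28) = 1, raising to the 9th power is a bijection on this group: if x_1^9 ≡ x_2^9 then (x_1x_2^{−1})^9 = 1, and the only element of order dividing gcd(9, 28) = 1 is 1, so x_1 = x_2.
With σ(0) = 0 this makes σ injective on all of ℤ_{29}, hence bijective (finite equal-size domain and codomain). In particular σ is surjective.
Since σ is surjective, we find the preimage of 21. The inverse of x ↦ x^9 on (ℤ_{29})^× is x ↦ x^25, because 9·25 = 225 = 8·28 + 1 ≡ 1 (mod 28) and x^{28} = 1 for x ≠ 0 (Fermat). So σ⁻¹(21) = 21^25 mod 29.
Repeated squaring mod 29: 21^1 ≡ 21, 21^2 ≡ 21² = 441 ≡ 6, 21^4 ≡ 6² = 36 ≡ 7, 21^8 ≡ 7² = 49 ≡ 20, 21^16 ≡ 20² = 400 ≡ 23. Since 25 = 16 + 8 + 1, 21^25 ≡ 23·20·21: 23·20 = 460 ≡ 25, then 25·21 = 525 ≡ 3. So 21^25 ≡ 3 (mod 29).
Hence σ⁻¹(21) = 3.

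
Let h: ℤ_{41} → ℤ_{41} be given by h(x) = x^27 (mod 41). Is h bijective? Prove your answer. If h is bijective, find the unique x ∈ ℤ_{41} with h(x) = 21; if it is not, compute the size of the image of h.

36

Since 41 is prime, the nonzero elements of ℤ_{41} form a cyclic group of order 40.
As gcd(27, 40) = 1, raising to the 27th power is a bijection on this group: if s^27 ≡ t^27 then (st^{−1})^27 = 1, and the only element of order dividing gcd(27, 40) = 1 is 1, so s = t.
With h(0) = 0 this makes h injective on all of ℤ_{41}, hence bijective (finite equal-size domain and codomain). In particular h is bijective.
Since h is bijective, we find the preimage of 21. The inverse of x ↦ x^27 on (ℤ_{41})^× is x ↦ x^3, because 27·3 = 81 = 2·40 + 1 ≡ 1 (mod 40) and x^{40} = 1 for x ≠ 0 (Fermat). So h⁻¹(21) = 21^3 mod 41.
Repeated squaring mod 41: 21^1 ≡ 21, 21^2 ≡ 21² = 441 ≡ 31. Since 3 = 2 + 1, 21^3 ≡ 31·21: 31·21 = 651 ≡ 36. So 21^3 ≡ 36 (mod 41).
Hence h⁻¹(21) = 36.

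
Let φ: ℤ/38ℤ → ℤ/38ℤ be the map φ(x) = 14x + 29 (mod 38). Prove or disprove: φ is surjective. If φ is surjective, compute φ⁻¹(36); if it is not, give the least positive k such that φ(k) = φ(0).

19

Recall: φ is surjective if every y in the codomain equals φ(x) for some x in the domain.
Since gcd(14, 38) = 2, we have 14x ≡ 0 (mod 2) for all x, so φ(x) ≡ 1 (mod 2).
But 0 ≢ 1 (mod 2), so 0 ∈ ℤ/38ℤ has no preimage. Thus φ is not surjective.
Since φ is not surjective, we find the least positive k with φ(k) = φ(0): this means 14k ≡ 0 (mod 38), i.e. 38 ∣ 14k. Since gcd(14, 38) = 2, dividing through by 2 this holds exactly when 19 ∣ 7k, and as gcd(7, 19) = 1, exactly when 19 ∣ k.
The smallest positive such k is 19.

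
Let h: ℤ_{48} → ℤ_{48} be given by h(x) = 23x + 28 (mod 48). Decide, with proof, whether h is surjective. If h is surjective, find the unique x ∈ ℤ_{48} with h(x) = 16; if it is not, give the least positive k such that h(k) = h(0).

Recall: h is surjective if every y in the codomain equals h(x) for some x in the domain.
Since gcd(23, 48) = 1, 23 is invertible modulo 48. Euclid's algorithm: 48 = 2·23 + 2, 23 = 11·2 + 1; back-substituting gives 1 = 23·23 − 11·48, so 23⁻¹ ≡ 23 (mod 48).
For any y ∈ ℤ_{48}, x = 23(y − 28) mod 48 satisfies h(x) = 23·23(y − 28) + 28 ≡ y (since 23·23 ≡ 1 mod 48). So every y has a preimage.
Thus h is surjective.
Since h is surjective, we compute h⁻¹(16): solve 23x + 28 ≡ 16 (mod 48), i.e. 23x ≡ 36 (mod 48).
Multiplying by 23⁻¹ = 23 gives x ≡ 23·36 = 828 = 17·48 + 12 ≡ 12 (mod 48).
Check: h(12) = 23·12 + 28 = 304 = 6·48 + 16 ≡ 16 (mod 48).

12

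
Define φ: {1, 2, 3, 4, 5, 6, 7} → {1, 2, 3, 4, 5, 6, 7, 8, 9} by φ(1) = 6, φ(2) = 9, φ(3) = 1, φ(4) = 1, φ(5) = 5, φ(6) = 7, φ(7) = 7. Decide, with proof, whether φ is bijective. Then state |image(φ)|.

φ(3) = 1 = φ(4) with 3 ≠ 4, so φ is not injective, hence not bijective.
The image of φ is {1, 5, 6, 7, 9}, which has 5 elements.

5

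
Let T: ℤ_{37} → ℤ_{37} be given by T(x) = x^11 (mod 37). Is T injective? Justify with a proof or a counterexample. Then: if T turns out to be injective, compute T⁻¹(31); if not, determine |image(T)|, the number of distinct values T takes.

6

Since 37 is prime, the nonzero elements of ℤ_{37} form a cyclic group of order 36.
As gcd(11, 36) = 1, raising to the 11th power is a bijection on this group: if a^11 ≡ b^11 then (ab^{−1})^11 = 1, and the only element of order dividing gcd(11, 36) = 1 is 1, so a = b.
With T(0) = 0 this makes T injective on all of ℤ_{37}, hence bijective (finite equal-size domain and codomain). In particular T is injective.
Since T is injective, we find the preimage of 31. The inverse of x ↦ x^11 on (ℤ_{37})^× is x ↦ x^23, because 11·23 = 253 = 7·36 + 1 ≡ 1 (mod 36) and x^{36} = 1 for x ≠ 0 (Fermat). So T⁻¹(31) = 31^23 mod 37.
Repeated squaring mod 37: 31^1 ≡ 31, 31^2 ≡ 31² = 961 ≡ 36, 31^4 ≡ 36² = 1296 ≡ 1, 31^8 ≡ 1² = 1, 31^16 ≡ 1² = 1. Since 23 = 16 + 4 + 2 + 1, 31^23 ≡ 1·1·36·31: 1·1 = 1, then 1·36 = 36, then 36·31 = 1116 ≡ 6. So 31^23 ≡ 6 (mod 37).
Hence T⁻¹(31) = 6.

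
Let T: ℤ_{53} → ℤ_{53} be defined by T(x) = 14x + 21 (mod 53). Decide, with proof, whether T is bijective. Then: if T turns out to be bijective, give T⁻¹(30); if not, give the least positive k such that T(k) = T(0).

If T(x_1) = T(x_2), then 14x_1 ≡ 14x_2 (mod 53). Because gcd(14, 53) = 1, we may cancel 14 to get x_1 ≡ x_2 (mod 53).
We now compute 14⁻¹ mod 53 explicitly. Euclid's algorithm: 53 = 3·14 + 11, 14 = 1·11 + 3, 11 = 3·3 + 2, 3 = 1·2 + 1; back-substituting gives 1 = 19·14 − 5·53, so 14⁻¹ ≡ 19 (mod 53).
For any y ∈ ℤ_{53}, x = 19(y − 21) mod 53 satisfies T(x) = 14·19(y − 21) + 21 ≡ y (since 14·19 ≡ 1 mod 53). So every y has a preimage.
Hence T is bijective.
Since T is bijective, we find T⁻¹(30): we need 14x ≡ 30 − 21 ≡ 9 (mod 53). Using 14⁻¹ = 19: x ≡ 19·9 = 171 = 3·53 + 12, so x = 12.
Check: T(12) = 14·12 + 21 = 189 = 3·53 + 30 ≡ 30 (mod 53).

12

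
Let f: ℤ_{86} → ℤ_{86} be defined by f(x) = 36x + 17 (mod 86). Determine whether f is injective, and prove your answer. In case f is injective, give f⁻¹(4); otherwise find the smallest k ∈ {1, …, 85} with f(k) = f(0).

43

Recall: injectivity means: for all s, t in the domain, f(s) = f(t) implies s = t.
We have gcd(36, 86) = 2 > 1. Taking s = 0 and t = 43: f(0) = 17 and f(43) = 36·43 + 17 = 1565 ≡ 17 (mod 86).
So f(0) = f(43) while 0 ≠ 43, thus f is not injective.
Since f is not injective, we find the least positive k with f(k) = f(0): this means 36k ≡ 0 (mod 86), i.e. 86 ∣ 36k. Since gcd(36, 86) = 2, dividing through by 2 this holds exactly when 43 ∣ 18k, and as gcd(18, 43) = 1, exactly when 43 ∣ k.
The smallest positive such k is 43.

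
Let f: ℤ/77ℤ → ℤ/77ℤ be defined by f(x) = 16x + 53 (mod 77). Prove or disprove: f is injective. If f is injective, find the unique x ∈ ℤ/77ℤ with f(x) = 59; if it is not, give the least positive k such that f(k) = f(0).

Suppose f(s) = f(t) in ℤ/77ℤ. Then 16s + 53 ≡ 16t + 53 (mod 77), therefore 16(s − t) ≡ 0 (mod 77).
Since gcd(16, 77) = 1, 16 is invertible modulo 77, so s − t ≡ 0 (mod 77), i.e. s = t.
Therefore f is injective.
We now compute 16⁻¹ mod 77 explicitly. Euclid's algorithm: 77 = 4·16 + 13, 16 = 1·13 + 3, 13 = 4·3 + 1; back-substituting gives 1 = 53·16 − 11·77, so 16⁻¹ ≡ 53 (mod 77).
Since f is injective, we compute f⁻¹(59): solve 16x + 53 ≡ 59 (mod 77), i.e. 16x ≡ 6 (mod 77).
Multiplying by 16⁻¹ = 53 gives x ≡ 53·6 = 318 = 4·77 + 10 ≡ 10 (mod 77).
Check: f(10) = 16·10 + 53 = 213 = 2·77 + 59 ≡ 59 (mod 77).

10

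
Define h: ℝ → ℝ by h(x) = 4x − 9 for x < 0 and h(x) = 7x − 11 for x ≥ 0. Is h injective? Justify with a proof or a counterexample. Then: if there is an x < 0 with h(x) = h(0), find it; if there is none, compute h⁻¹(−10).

Both pieces are strictly increasing (slopes 4 and 7), so each is injective on its own interval.
The left piece maps (−∞, 0) onto (−∞, −9); the right piece maps [0, ∞) onto [−11, ∞).
These images overlap. In particular h(0) = −11 (right piece), and solving 4x − 9 = −11 on the left piece gives x = −1/2 < 0.
So h(−1/2) = h(0) with −1/2 ≠ 0, and h is not injective. This x = −1/2 is the requested value below 0.

-1/2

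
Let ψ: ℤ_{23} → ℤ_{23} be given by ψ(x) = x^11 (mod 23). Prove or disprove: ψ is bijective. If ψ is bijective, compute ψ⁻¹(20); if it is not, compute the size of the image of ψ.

3

ψ(1) = 1^11 = 1.
ψ(2): Repeated squaring mod 23: 2^1 ≡ 2, 2^2 ≡ 2² = 4, 2^4 ≡ 4² = 16, 2^8 ≡ 16² = 256 ≡ 3. Since 11 = 8 + 2 + 1, 2^11 ≡ 3·4·2: 3·4 = 12, then 12·2 = 24 ≡ 1. So 2^11 ≡ 1 (mod 23).
So ψ(1) = ψ(2) = 1 while 1 ≠ 2, hence ψ is not injective, hence not bijective.
Since ψ is not bijective, we determine |image(ψ)|. Computing x^11 mod 23 for each x (by repeated squaring, reducing mod 23 at every step), the values ψ(0), ψ(1), …, ψ(22) are: 0, 1, 1, 1, 1, 22, 1, 22, 1, 1, 22, 22, 1, 1, 22, 22, 1, 22, 1, 22, 22, 22, 22.
The distinct values are {0, 1, 22}; there are 3 of them.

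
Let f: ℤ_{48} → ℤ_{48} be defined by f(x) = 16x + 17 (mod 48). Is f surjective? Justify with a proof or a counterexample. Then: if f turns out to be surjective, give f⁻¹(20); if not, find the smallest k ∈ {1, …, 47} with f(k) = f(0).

Recall: f is surjective if every y in the codomain equals f(x) for some x in the domain.
Since gcd(16, 48) = 16, we have 16x ≡ 0 (mod 16) for all x, so f(x) ≡ 1 (mod 16).
But 0 ≢ 1 (mod 16), so 0 ∈ ℤ_{48} has no preimage. Therefore f is not surjective.
Since f is not surjective, we find the least positive k with f(k) = f(0): this means 16k ≡ 0 (mod 48), i.e. 48 ∣ 16k. Since gcd(16, 48) = 16, dividing through by 16 this holds exactly when 3 ∣ k.
The smallest positive such k is 3.

3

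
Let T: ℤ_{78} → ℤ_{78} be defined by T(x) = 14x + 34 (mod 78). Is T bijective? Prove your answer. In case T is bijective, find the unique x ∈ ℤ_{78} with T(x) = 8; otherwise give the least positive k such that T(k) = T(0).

By definition, T is injective if T(x_1) = T(x_2) implies x_1 = x_2.
We have gcd(14, 78) = 2 > 1. Taking x_1 = 0 and x_2 = 39: T(0) = 34 and T(39) = 14·39 + 34 = 580 ≡ 34 (mod 78).
So T(0) = T(39) while 0 ≠ 39, so T is not injective, hence not bijective.
Since T is not bijective, we find the least positive k with T(k) = T(0): this means 14k ≡ 0 (mod 78), i.e. 78 ∣ 14k. Since gcd(14, 78) = 2, dividing through by 2 this holds exactly when 39 ∣ 7k, and as gcd(7, 39) = 1, exactly when 39 ∣ k.
The smallest positive such k is 39.

39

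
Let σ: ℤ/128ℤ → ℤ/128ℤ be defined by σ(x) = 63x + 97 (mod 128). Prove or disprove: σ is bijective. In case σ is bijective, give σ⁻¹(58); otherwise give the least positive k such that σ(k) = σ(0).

Suppose σ(u) = σ(v) in ℤ/128ℤ. Then 63u + 97 ≡ 63v + 97 (mod 128), hence 63(u − v) ≡ 0 (mod 128).
Since gcd(63, 128) = 1, 63 is invertible modulo 128, so u − v ≡ 0 (mod 128), i.e. u = v.
We now compute 63⁻¹ mod 128 explicitly. Euclid's algorithm: 128 = 2·63 + 2, 63 = 31·2 + 1; back-substituting gives 1 = 63·63 − 31·128, so 63⁻¹ ≡ 63 (mod 128).
For any y ∈ ℤ/128ℤ, x = 63(y − 97) mod 128 satisfies σ(x) = 63·63(y − 97) + 97 ≡ y (since 63·63 ≡ 1 mod 128). So every y has a preimage.
So σ is bijective.
Since σ is bijective, we find σ⁻¹(58): we need 63x ≡ 58 − 97 ≡ 89 (mod 128). Using 63⁻¹ = 63: x ≡ 63·89 = 5607 = 43·128 + 103, so x = 103.
Check: σ(103) = 63·103 + 97 = 6586 = 51·128 + 58 ≡ 58 (mod 128).

103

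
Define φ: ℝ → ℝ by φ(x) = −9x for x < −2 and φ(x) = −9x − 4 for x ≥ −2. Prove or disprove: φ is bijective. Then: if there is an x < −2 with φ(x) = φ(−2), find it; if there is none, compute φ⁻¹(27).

Both pieces are strictly decreasing (slopes −9 and −9), so each is injective on its own interval.
The left piece maps (−∞, −2) onto (18, ∞); the right piece maps [−2, ∞) onto (−∞, 14].
The images leave a gap (18 has no preimage), so φ is not surjective, hence not bijective.
Because the two images are disjoint, no x < −2 has φ(x) = φ(−2), so we compute φ⁻¹(27): 27 lies in (18, ∞), so solve −9x = 27: x = (27 − 0)/(−9) = −3.

-3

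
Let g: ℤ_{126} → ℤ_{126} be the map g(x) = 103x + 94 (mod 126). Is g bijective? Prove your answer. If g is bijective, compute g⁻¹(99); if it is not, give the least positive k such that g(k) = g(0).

If g(s) = g(t), then 103s ≡ 103t (mod 126). Because gcd(103, 126) = 1, we may cancel 103 to get s ≡ t (mod 126).
We now compute 103⁻¹ mod 126 explicitly. Euclid's algorithm: 126 = 1·103 + 23, 103 = 4·23 + 11, 23 = 2·11 + 1; back-substituting gives 1 = 115·103 − 94·126, so 103⁻¹ ≡ 115 (mod 126).
Then y ↦ 115(y − 94) is a two-sided inverse to g, so every y ∈ ℤ_{126} has a preimage.
So g is bijective.
Since g is bijective, we find g⁻¹(99): we need 103x ≡ 99 − 94 ≡ 5 (mod 126). Using 103⁻¹ = 115: x ≡ 115·5 = 575 = 4·126 + 71, so x = 71.
Check: g(71) = 103·71 + 94 = 7407 = 58·126 + 99 ≡ 99 (mod 126).

71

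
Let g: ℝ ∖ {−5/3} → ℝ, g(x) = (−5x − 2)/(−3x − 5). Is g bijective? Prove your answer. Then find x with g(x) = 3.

If g(x) = 5/3, cross-multiplying gives −3(−5x − 2) = −5(−3x − 5), which simplifies to 6 = 25 — false.  So 5/3 has no preimage and g is not surjective.
Hence g is not bijective.
Solving g(x) = 3: cross-multiplying gives −5x − 2 = 3(−3x − 5), which rearranges to 4x = −13, so x = −13/4.

-13/4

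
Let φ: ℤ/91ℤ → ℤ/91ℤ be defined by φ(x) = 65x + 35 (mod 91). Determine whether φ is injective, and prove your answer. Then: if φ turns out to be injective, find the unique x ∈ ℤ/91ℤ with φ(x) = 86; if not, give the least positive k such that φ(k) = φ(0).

7

We have gcd(65, 91) = 13 > 1. Taking s = 0 and t = 7: φ(0) = 35 and φ(7) = 65·7 + 35 = 490 ≡ 35 (mod 91).
So φ(0) = φ(7) while 0 ≠ 7, thus φ is not injective.
Since φ is not injective, we find the least positive k with φ(k) = φ(0): this means 65k ≡ 0 (mod 91), i.e. 91 ∣ 65k. Since gcd(65, 91) = 13, dividing through by 13 this holds exactly when 7 ∣ 5k, and as gcd(5, 7) = 1, exactly when 7 ∣ k.
The smallest positive such k is 7.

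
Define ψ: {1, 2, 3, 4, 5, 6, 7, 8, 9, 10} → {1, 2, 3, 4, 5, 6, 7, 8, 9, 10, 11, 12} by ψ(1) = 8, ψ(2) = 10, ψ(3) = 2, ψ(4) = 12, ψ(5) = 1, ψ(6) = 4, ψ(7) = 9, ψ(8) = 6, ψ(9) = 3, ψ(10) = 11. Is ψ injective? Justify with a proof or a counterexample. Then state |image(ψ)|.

10

The values ψ(1), …, ψ(10) are 8, 10, 2, 12, 1, 4, 9, 6, 3, 11 — all distinct.
So ψ(s) = ψ(t) only when s = t, and ψ is injective.
The image of ψ is {1, 2, 3, 4, 6, 8, 9, 10, 11, 12}, which has 10 elements.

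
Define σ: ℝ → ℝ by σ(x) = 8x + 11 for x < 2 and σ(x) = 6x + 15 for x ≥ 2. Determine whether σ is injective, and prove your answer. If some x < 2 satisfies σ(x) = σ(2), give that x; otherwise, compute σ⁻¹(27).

Both pieces are strictly increasing (slopes 8 and 6), so each is injective on its own interval.
The left piece maps (−∞, 2) onto (−∞, 27); the right piece maps [2, ∞) onto [27, ∞).
These images are disjoint, so no value is attained by both pieces. So σ is injective.
Because the two images are disjoint, no x < 2 has σ(x) = σ(2), so we compute σ⁻¹(27): 27 lies in [27, ∞), so solve 6x + 15 = 27: x = (27 − 15)/6 = 2.

2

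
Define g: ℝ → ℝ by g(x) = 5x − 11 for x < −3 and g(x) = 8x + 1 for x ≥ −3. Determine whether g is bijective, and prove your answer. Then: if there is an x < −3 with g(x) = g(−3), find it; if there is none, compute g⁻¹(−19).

Both pieces are strictly increasing (slopes 5 and 8), so each is injective on its own interval.
The left piece maps (−∞, −3) onto (−∞, −26); the right piece maps [−3, ∞) onto [−23, ∞).
The images leave a gap (−26 has no preimage), so g is not surjective, hence not bijective.
Because the two images are disjoint, no x < −3 has g(x) = g(−3), so we compute g⁻¹(−19): −19 lies in [−23, ∞), so solve 8x + 1 = −19: x = (−19 − 1)/8 = −5/2.

-5/2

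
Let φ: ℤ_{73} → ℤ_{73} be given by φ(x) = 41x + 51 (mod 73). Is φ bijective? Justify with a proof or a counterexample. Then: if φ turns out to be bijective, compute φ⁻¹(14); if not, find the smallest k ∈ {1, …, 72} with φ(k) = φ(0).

If φ(x_1) = φ(x_2), then 41x_1 ≡ 41x_2 (mod 73). Because gcd(41, 73) = 1, we may cancel 41 to get x_1 ≡ x_2 (mod 73).
We now compute 41⁻¹ mod 73 explicitly. Euclid's algorithm: 73 = 1·41 + 32, 41 = 1·32 + 9, 32 = 3·9 + 5, 9 = 1·5 + 4, 5 = 1·4 + 1; back-substituting gives 1 = 57·41 − 32·73, so 41⁻¹ ≡ 57 (mod 73).
Then y ↦ 57(y − 51) is a two-sided inverse to φ, so every y ∈ ℤ_{73} has a preimage.
Thus φ is bijective.
Since φ is bijective, we compute φ⁻¹(14): solve 41x + 51 ≡ 14 (mod 73), i.e. 41x ≡ 36 (mod 73).
Multiplying by 41⁻¹ = 57 gives x ≡ 57·36 = 2052 = 28·73 + 8 ≡ 8 (mod 73).
Check: φ(8) = 41·8 + 51 = 379 = 5·73 + 14 ≡ 14 (mod 73).

8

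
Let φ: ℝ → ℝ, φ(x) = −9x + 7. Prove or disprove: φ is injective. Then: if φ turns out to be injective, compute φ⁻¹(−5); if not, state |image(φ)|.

Suppose φ(a) = φ(b). Then −9a + 7 = −9b + 7, therefore −9a = −9b, therefore a = b.
Thus φ is injective.
Since φ is injective, we compute φ⁻¹(−5) = (−5 − 7)/(−9) = 4/3.

4/3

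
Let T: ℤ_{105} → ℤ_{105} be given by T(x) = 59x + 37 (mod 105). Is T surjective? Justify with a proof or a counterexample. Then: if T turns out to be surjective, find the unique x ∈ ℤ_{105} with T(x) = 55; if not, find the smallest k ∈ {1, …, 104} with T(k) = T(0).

Recall that surjectivity means every element of the codomain has a preimage under T.
Since gcd(59, 105) = 1, 59 is invertible modulo 105. Euclid's algorithm: 105 = 1·59 + 46, 59 = 1·46 + 13, 46 = 3·13 + 7, 13 = 1·7 + 6, 7 = 1·6 + 1; back-substituting gives 1 = 89·59 − 50·105, so 59⁻¹ ≡ 89 (mod 105).
For any y ∈ ℤ_{105}, x = 89(y − 37) mod 105 satisfies T(x) = 59·89(y − 37) + 37 ≡ y (since 59·89 ≡ 1 mod 105). So every y has a preimage.
Thus T is surjective.
Since T is surjective, we compute T⁻¹(55): solve 59x + 37 ≡ 55 (mod 105), i.e. 59x ≡ 18 (mod 105).
Multiplying by 59⁻¹ = 89 gives x ≡ 89·18 = 1602 = 15·105 + 27 ≡ 27 (mod 105).
Check: T(27) = 59·27 + 37 = 1630 = 15·105 + 55 ≡ 55 (mod 105).

27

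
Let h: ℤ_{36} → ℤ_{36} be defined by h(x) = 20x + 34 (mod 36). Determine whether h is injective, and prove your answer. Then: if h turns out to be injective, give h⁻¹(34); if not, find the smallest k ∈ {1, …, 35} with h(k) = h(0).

9

We have gcd(20, 36) = 4 > 1. Taking x_1 = 0 and x_2 = 9: h(0) = 34 and h(9) = 20·9 + 34 = 214 ≡ 34 (mod 36).
So h(0) = h(9) while 0 ≠ 9, therefore h is not injective.
Since h is not injective, we find the least positive k with h(k) = h(0): this means 20k ≡ 0 (mod 36), i.e. 36 ∣ 20k. Since gcd(20, 36) = 4, dividing through by 4 this holds exactly when 9 ∣ 5k, and as gcd(5, 9) = 1, exactly when 9 ∣ k.
The smallest positive such k is 9.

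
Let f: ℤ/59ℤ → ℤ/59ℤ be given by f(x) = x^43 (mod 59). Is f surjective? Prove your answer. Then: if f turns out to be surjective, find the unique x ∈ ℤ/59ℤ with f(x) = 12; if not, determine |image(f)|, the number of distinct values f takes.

Since 59 is prime, the nonzero elements of ℤ/59ℤ form a cyclic group of order 58.
As gcd(43, 58) = 1, raising to the 43rd power is a bijection on this group: if a^43 ≡ b^43 then (ab^{−1})^43 = 1, and the only element of order dividing gcd(43, 58) = 1 is 1, so a = b.
With f(0) = 0 this makes f injective on all of ℤ/59ℤ, hence bijective (finite equal-size domain and codomain). In particular f is surjective.
Since f is surjective, we find the preimage of 12. The inverse of x ↦ x^43 on (ℤ/59ℤ)^× is x ↦ x^27, because 43·27 = 1161 = 20·58 + 1 ≡ 1 (mod 58) and x^{58} = 1 for x ≠ 0 (Fermat). So f⁻¹(12) = 12^27 mod 59.
Repeated squaring mod 59: 12^1 ≡ 12, 12^2 ≡ 12² = 144 ≡ 26, 12^4 ≡ 26² = 676 ≡ 27, 12^8 ≡ 27² = 729 ≡ 21, 12^16 ≡ 21² = 441 ≡ 28. Since 27 = 16 + 8 + 2 + 1, 12^27 ≡ 28·21·26·12: 28·21 = 588 ≡ 57, then 57·26 = 1482 ≡ 7, then 7·12 = 84 ≡ 25. So 12^27 ≡ 25 (mod 59).
Hence f⁻¹(12) = 25.

25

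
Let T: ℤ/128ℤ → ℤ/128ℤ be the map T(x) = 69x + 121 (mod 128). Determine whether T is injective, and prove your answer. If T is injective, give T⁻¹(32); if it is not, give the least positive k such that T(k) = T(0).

Recall that injectivity means: for all u, v in the domain, T(u) = T(v) implies u = v.
Suppose T(u) = T(v) in ℤ/128ℤ. Then 69u + 121 ≡ 69v + 121 (mod 128), therefore 69(u − v) ≡ 0 (mod 128).
Since gcd(69, 128) = 1, 69 is invertible modulo 128, hence u − v ≡ 0 (mod 128), i.e. u = v.
Thus T is injective.
We now compute 69⁻¹ mod 128 explicitly. Euclid's algorithm: 128 = 1·69 + 59, 69 = 1·59 + 10, 59 = 5·10 + 9, 10 = 1·9 + 1; back-substituting gives 1 = 13·69 − 7·128, so 69⁻¹ ≡ 13 (mod 128).
Since T is injective, we find T⁻¹(32): we need 69x ≡ 32 − 121 ≡ 39 (mod 128). Using 69⁻¹ = 13: x ≡ 13·39 = 507 = 3·128 + 123, so x = 123.
Check: T(123) = 69·123 + 121 = 8608 = 67·128 + 32 ≡ 32 (mod 128).

123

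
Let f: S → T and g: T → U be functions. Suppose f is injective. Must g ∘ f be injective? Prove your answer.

No. Take S = T = U = {1, 2}, f = identity (injective), and g(x) = 1 for every x.
Then (g ∘ f)(1) = 1 = (g ∘ f)(2) with 1 ≠ 2, so g ∘ f is not injective.

not injective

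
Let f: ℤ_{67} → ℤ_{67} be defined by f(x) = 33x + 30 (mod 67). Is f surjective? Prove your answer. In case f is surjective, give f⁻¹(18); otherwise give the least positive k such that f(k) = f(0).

Recall that f is surjective if every y in the codomain equals f(x) for some x in the domain.
Since gcd(33, 67) = 1, 33 is invertible modulo 67. Euclid's algorithm: 67 = 2·33 + 1; back-substituting gives 1 = 65·33 − 32·67, so 33⁻¹ ≡ 65 (mod 67).
For any y ∈ ℤ_{67}, x = 65(y − 30) mod 67 satisfies f(x) = 33·65(y − 30) + 30 ≡ y (since 33·65 ≡ 1 mod 67). So every y has a preimage.
Hence f is surjective.
Since f is surjective, we find f⁻¹(18): we need 33x ≡ 18 − 30 ≡ 55 (mod 67). Using 33⁻¹ = 65: x ≡ 65·55 = 3575 = 53·67 + 24, so x = 24.
Check: f(24) = 33·24 + 30 = 822 = 12·67 + 18 ≡ 18 (mod 67).

24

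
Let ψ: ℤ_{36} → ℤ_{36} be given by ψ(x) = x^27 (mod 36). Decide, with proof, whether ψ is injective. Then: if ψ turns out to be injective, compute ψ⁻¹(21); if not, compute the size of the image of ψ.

9

ψ(0) = 0^27 = 0.
ψ(6): Repeated squaring mod 36: 6^1 ≡ 6, 6^2 ≡ 6² = 36 ≡ 0, 6^4 ≡ 0² = 0, 6^8 ≡ 0² = 0, 6^16 ≡ 0² = 0. Since 27 = 16 + 8 + 2 + 1, 6^27 ≡ 0·0·0·6: 0·0 = 0, then 0·0 = 0, then 0·6 = 0. So 6^27 ≡ 0 (mod 36).
So ψ(0) = ψ(6) = 0 while 0 ≠ 6, hence ψ is not injective.
Since ψ is not injective, we determine |image(ψ)|. Computing x^27 mod 36 for each x (by repeated squaring, reducing mod 36 at every step), the values ψ(0), ψ(1), …, ψ(35) are: 0, 1, 8, 27, 28, 17, 0, 19, 8, 9, 28, 35, 0, 1, 8, 27, 28, 17, 0, 19, 8, 9, 28, 35, 0, 1, 8, 27, 28, 17, 0, 19, 8, 9, 28, 35.
The distinct values are {0, 1, 8, 9, 17, 19, 27, 28, 35}; there are 9 of them.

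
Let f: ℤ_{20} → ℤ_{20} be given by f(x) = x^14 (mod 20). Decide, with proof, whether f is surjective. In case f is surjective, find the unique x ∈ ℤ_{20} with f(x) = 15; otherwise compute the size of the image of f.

6

f(4): Repeated squaring mod 20: 4^1 ≡ 4, 4^2 ≡ 4² = 16, 4^4 ≡ 16² = 256 ≡ 16, 4^8 ≡ 16² = 256 ≡ 16. Since 14 = 8 + 4 + 2, 4^14 ≡ 16·16·16: 16·16 = 256 ≡ 16, then 16·16 = 256 ≡ 16. So 4^14 ≡ 16 (mod 20).
f(6): Repeated squaring mod 20: 6^1 ≡ 6, 6^2 ≡ 6² = 36 ≡ 16, 6^4 ≡ 16² = 256 ≡ 16, 6^8 ≡ 16² = 256 ≡ 16. Since 14 = 8 + 4 + 2, 6^14 ≡ 16·16·16: 16·16 = 256 ≡ 16, then 16·16 = 256 ≡ 16. So 6^14 ≡ 16 (mod 20).
So f(4) = f(6) = 16 while 4 ≠ 6, thus f is not injective.
A non-injective map from the 20-element set ℤ_{20} to itself takes at most 19 distinct values, so it cannot be surjective. Therefore f is not surjective.
Since f is not surjective, we determine |image(f)|. Computing x^14 mod 20 for each x (by repeated squaring, reducing mod 20 at every step), the values f(0), f(1), …, f(19) are: 0, 1, 4, 9, 16, 5, 16, 9, 4, 1, 0, 1, 4, 9, 16, 5, 16, 9, 4, 1.
The distinct values are {0, 1, 4, 5, 9, 16}; there are 6 of them.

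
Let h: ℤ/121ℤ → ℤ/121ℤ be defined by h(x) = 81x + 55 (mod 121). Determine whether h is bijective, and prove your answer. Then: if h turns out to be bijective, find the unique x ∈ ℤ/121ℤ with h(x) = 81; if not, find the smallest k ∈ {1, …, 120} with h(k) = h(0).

Suppose h(x_1) = h(x_2) in ℤ/121ℤ. Then 81x_1 + 55 ≡ 81x_2 + 55 (mod 121), hence 81(x_1 − x_2) ≡ 0 (mod 121).
Since gcd(81, 121) = 1, 81 is invertible modulo 121, so x_1 − x_2 ≡ 0 (mod 121), i.e. x_1 = x_2.
We now compute 81⁻¹ mod 121 explicitly. Euclid's algorithm: 121 = 1·81 + 40, 81 = 2·40 + 1; back-substituting gives 1 = 3·81 − 2·121, so 81⁻¹ ≡ 3 (mod 121).
For any y ∈ ℤ/121ℤ, x = 3(y − 55) mod 121 satisfies h(x) = 81·3(y − 55) + 55 ≡ y (since 81·3 ≡ 1 mod 121). So every y has a preimage.
Therefore h is bijective.
Since h is bijective, we find h⁻¹(81): we need 81x ≡ 81 − 55 ≡ 26 (mod 121). Using 81⁻¹ = 3: x ≡ 3·26 = 78, so x = 78.
Check: h(78) = 81·78 + 55 = 6373 = 52·121 + 81 ≡ 81 (mod 121).

78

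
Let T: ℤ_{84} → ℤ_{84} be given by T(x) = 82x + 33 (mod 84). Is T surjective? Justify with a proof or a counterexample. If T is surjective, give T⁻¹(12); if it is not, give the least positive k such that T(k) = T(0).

Since gcd(82, 84) = 2, we have 82x ≡ 0 (mod 2) for all x, so T(x) ≡ 1 (mod 2).
But 0 ≢ 1 (mod 2), so 0 ∈ ℤ_{84} has no preimage. Thus T is not surjective.
Since T is not surjective, we find the least positive k with T(k) = T(0): this means 82k ≡ 0 (mod 84), i.e. 84 ∣ 82k. Since gcd(82, 84) = 2, dividing through by 2 this holds exactly when 42 ∣ 41k, and as gcd(41, 42) = 1, exactly when 42 ∣ k.
The smallest positive such k is 42.

42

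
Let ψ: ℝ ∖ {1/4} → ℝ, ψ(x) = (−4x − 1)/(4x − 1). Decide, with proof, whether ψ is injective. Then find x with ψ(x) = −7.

1/3

Suppose ψ(s) = ψ(t). Cross-multiplying: (−4s − 1)(4t − 1) = (−4t − 1)(4s − 1).
Expanding both sides and cancelling the symmetric terms leaves 8·(s − t) = 0. Since 8 ≠ 0, s = t. Therefore ψ is injective.
Solving ψ(x) = −7: cross-multiplying gives −4x − 1 = −7(4x − 1), which rearranges to 24x = 8, so x = 1/3.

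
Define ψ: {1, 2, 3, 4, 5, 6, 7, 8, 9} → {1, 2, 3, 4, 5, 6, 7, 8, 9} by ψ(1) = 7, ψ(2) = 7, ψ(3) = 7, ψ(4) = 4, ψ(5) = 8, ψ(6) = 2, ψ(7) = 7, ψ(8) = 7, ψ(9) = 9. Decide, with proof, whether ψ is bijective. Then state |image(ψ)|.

ψ(1) = 7 = ψ(2) with 1 ≠ 2, so ψ is not injective, hence not bijective.
The image of ψ is {2, 4, 7, 8, 9}, which has 5 elements.

5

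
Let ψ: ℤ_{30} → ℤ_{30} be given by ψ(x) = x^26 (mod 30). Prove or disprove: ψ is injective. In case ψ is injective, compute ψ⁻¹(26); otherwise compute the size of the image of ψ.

12

ψ(2): Repeated squaring mod 30: 2^1 ≡ 2, 2^2 ≡ 2² = 4, 2^4 ≡ 4² = 16, 2^8 ≡ 16² = 256 ≡ 16, 2^16 ≡ 16² = 256 ≡ 16. Since 26 = 16 + 8 + 2, 2^26 ≡ 16·16·4: 16·16 = 256 ≡ 16, then 16·4 = 64 ≡ 4. So 2^26 ≡ 4 (mod 30).
ψ(8): Repeated squaring mod 30: 8^1 ≡ 8, 8^2 ≡ 8² = 64 ≡ 4, 8^4 ≡ 4² = 16, 8^8 ≡ 16² = 256 ≡ 16, 8^16 ≡ 16² = 256 ≡ 16. Since 26 = 16 + 8 + 2, 8^26 ≡ 16·16·4: 16·16 = 256 ≡ 16, then 16·4 = 64 ≡ 4. So 8^26 ≡ 4 (mod 30).
So ψ(2) = ψ(8) = 4 while 2 ≠ 8, therefore ψ is not injective.
Since ψ is not injective, we determine |image(ψ)|. Computing x^26 mod 30 for each x (by repeated squaring, reducing mod 30 at every step), the values ψ(0), ψ(1), …, ψ(29) are: 0, 1, 4, 9, 16, 25, 6, 19, 4, 21, 10, 1, 24, 19, 16, 15, 16, 19, 24, 1, 10, 21, 4, 19, 6, 25, 16, 9, 4, 1.
The distinct values are {0, 1, 4, 6, 9, 10, 15, 16, 19, 21, 24, 25}; there are 12 of them.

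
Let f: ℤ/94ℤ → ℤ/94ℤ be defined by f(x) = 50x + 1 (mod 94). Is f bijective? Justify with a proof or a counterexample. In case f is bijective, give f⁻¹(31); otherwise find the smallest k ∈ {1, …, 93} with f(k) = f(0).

Recall: f is injective when f(a) = f(b) forces a = b.
We have gcd(50, 94) = 2 > 1. Taking a = 0 and b = 47: f(0) = 1 and f(47) = 50·47 + 1 = 2351 ≡ 1 (mod 94).
So f(0) = f(47) while 0 ≠ 47, therefore f is not injective, hence not bijective.
Since f is not bijective, we find the least positive k with f(k) = f(0): this means 50k ≡ 0 (mod 94), i.e. 94 ∣ 50k. Since gcd(50, 94) = 2, dividing through by 2 this holds exactly when 47 ∣ 25k, and as gcd(25, 47) = 1, exactly when 47 ∣ k.
The smallest positive such k is 47.

47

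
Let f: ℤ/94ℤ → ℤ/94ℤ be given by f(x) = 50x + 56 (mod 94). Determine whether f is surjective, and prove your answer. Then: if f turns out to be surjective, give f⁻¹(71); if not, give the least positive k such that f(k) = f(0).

Recall: surjectivity means every element of the codomain has a preimage under f.
Since gcd(50, 94) = 2, we have 50x ≡ 0 (mod 2) for all x, so f(x) ≡ 0 (mod 2).
But 1 ≢ 0 (mod 2), so 1 ∈ ℤ/94ℤ has no preimage. So f is not surjective.
Since f is not surjective, we find the least positive k with f(k) = f(0): this means 50k ≡ 0 (mod 94), i.e. 94 ∣ 50k. Since gcd(50, 94) = 2, dividing through by 2 this holds exactly when 47 ∣ 25k, and as gcd(25, 47) = 1, exactly when 47 ∣ k.
The smallest positive such k is 47.

47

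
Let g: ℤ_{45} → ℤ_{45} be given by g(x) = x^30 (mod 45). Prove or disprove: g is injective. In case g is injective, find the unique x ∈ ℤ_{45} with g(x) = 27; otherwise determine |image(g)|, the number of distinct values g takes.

6

g(1) = 1^30 = 1.
g(4): Repeated squaring mod 45: 4^1 ≡ 4, 4^2 ≡ 4² = 16, 4^4 ≡ 16² = 256 ≡ 31, 4^8 ≡ 31² = 961 ≡ 16, 4^16 ≡ 16² = 256 ≡ 31. Since 30 = 16 + 8 + 4 + 2, 4^30 ≡ 31·16·31·16: 31·16 = 496 ≡ 1, then 1·31 = 31, then 31·16 = 496 ≡ 1. So 4^30 ≡ 1 (mod 45).
So g(1) = g(4) = 1 while 1 ≠ 4, hence g is not injective.
Since g is not injective, we determine |image(g)|. Computing x^30 mod 45 for each x (by repeated squaring, reducing mod 45 at every step), the values g(0), g(1), …, g(44) are: 0, 1, 19, 9, 1, 10, 36, 19, 19, 36, 10, 1, 9, 19, 1, 0, 1, 19, 9, 1, 10, 36, 19, 19, 36, 10, 1, 9, 19, 1, 0, 1, 19, 9, 1, 10, 36, 19, 19, 36, 10, 1, 9, 19, 1.
The distinct values are {0, 1, 9, 10, 19, 36}; there are 6 of them.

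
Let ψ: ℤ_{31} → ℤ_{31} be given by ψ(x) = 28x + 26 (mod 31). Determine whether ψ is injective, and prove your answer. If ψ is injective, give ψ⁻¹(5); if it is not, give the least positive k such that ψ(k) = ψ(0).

7

Recall: ψ is injective when ψ(x_1) = ψ(x_2) forces x_1 = x_2.
Suppose ψ(x_1) = ψ(x_2) in ℤ_{31}. Then 28x_1 + 26 ≡ 28x_2 + 26 (mod 31), thus 28(x_1 − x_2) ≡ 0 (mod 31).
Since gcd(28, 31) = 1, 28 is invertible modulo 31, thus x_1 − x_2 ≡ 0 (mod 31), i.e. x_1 = x_2.
Therefore ψ is injective.
We now compute 28⁻¹ mod 31 explicitly. Euclid's algorithm: 31 = 1·28 + 3, 28 = 9·3 + 1; back-substituting gives 1 = 10·28 − 9·31, so 28⁻¹ ≡ 10 (mod 31).
Since ψ is injective, we find ψ⁻¹(5): we need 28x ≡ 5 − 26 ≡ 10 (mod 31). Using 28⁻¹ = 10: x ≡ 10·10 = 100 = 3·31 + 7, so x = 7.
Check: ψ(7) = 28·7 + 26 = 222 = 7·31 + 5 ≡ 5 (mod 31).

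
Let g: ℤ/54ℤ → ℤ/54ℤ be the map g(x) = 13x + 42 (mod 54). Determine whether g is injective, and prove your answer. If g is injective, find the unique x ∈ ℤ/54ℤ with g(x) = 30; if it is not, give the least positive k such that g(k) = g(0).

24

Recall: injectivity means: for all a, b in the domain, g(a) = g(b) implies a = b.
If g(a) = g(b), then 13a ≡ 13b (mod 54). Because gcd(13, 54) = 1, we may cancel 13 to get a ≡ b (mod 54).
Thus g is injective.
We now compute 13⁻¹ mod 54 explicitly. Euclid's algorithm: 54 = 4·13 + 2, 13 = 6·2 + 1; back-substituting gives 1 = 25·13 − 6·54, so 13⁻¹ ≡ 25 (mod 54).
Since g is injective, we compute g⁻¹(30): solve 13x + 42 ≡ 30 (mod 54), i.e. 13x ≡ 42 (mod 54).
Multiplying by 13⁻¹ = 25 gives x ≡ 25·42 = 1050 = 19·54 + 24 ≡ 24 (mod 54).
Check: g(24) = 13·24 + 42 = 354 = 6·54 + 30 ≡ 30 (mod 54).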